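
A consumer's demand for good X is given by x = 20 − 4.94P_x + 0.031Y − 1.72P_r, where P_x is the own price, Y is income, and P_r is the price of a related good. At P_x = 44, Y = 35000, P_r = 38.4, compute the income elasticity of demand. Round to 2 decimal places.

1.32

At the given point, x = 20 − 4.94(44) + 0.031(35000) − 1.72(38.4) = 20 − 217.36 + 1085 − 66.048 = 821.592.
∂x/∂Y = +0.031, so E_I = 0.031·(35000/821.592) ≈ 1.32.
E_I > 1: normal good (luxury).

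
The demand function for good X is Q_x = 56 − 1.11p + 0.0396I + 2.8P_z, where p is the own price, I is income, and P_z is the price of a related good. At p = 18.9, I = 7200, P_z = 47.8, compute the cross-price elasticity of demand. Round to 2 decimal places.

0.29

Evaluating quantity at (p, I, P_z) gives Q_x = 56 − 1.11(18.9) + 0.0396(7200) + 2.8(47.8) = 56 − 20.979 + 285.12 + 133.84 = 453.981.
∂Q_x/∂P_z = +2.8, so E_xy = 2.8·(47.8/453.981) ≈ 0.29.
E_xy > 0: the goods are substitutes.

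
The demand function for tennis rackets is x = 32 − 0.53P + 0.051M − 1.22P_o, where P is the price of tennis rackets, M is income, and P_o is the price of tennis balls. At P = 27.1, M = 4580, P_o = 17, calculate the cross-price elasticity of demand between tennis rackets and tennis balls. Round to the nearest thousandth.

-0.090

Evaluating quantity at (P, M, P_o) gives x = 32 − 0.53(27.1) + 0.051(4580) − 1.22(17) = 32 − 14.363 + 233.58 − 20.74 = 230.477.
∂x/∂P_o = −1.22, so E_xy = -1.22·(17/230.477) ≈ -0.090.
E_xy < 0: the goods are complements.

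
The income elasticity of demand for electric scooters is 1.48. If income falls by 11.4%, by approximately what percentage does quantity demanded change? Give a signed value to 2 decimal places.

%ΔQ ≈ E × %ΔI = (1.48) × (-11.4%) ≈ -16.87%.

-16.87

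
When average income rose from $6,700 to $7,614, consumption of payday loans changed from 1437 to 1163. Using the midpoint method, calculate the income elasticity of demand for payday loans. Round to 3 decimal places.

%ΔQ = (1163 − 1437)/[(1437+1163)/2] = -274/1300 ≈ -0.2108.
%ΔI = (7,614 − 6,700)/[(6,700+7,614)/2] = 914/7157 ≈ 0.1277.
E_I = %ΔQ/%ΔI ≈ -1.650.
E_I < 0: inferior good.

-1.650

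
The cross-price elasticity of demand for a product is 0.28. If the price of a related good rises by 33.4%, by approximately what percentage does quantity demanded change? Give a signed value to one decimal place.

%ΔQ ≈ E × %ΔP_y = (0.28) × (33.4%) ≈ 9.4%.

9.4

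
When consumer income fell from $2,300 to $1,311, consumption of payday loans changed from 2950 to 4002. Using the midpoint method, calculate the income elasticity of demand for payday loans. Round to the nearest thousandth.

%ΔQ = (4002 − 2950)/[(2950+4002)/2] = 1052/3476 ≈ 0.3026.
%ΔY = (1,311 − 2,300)/[(2,300+1,311)/2] = -989/1805.5 ≈ -0.5478.
E_I = %ΔQ/%ΔY ≈ -0.553.
E_I < 0: inferior good.

-0.553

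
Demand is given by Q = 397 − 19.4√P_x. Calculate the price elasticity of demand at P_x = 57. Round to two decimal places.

-0.29

At P_x = 57, Q = 250.5332.
dQ/dP_x = −19.4/(2√P_x) = −19.4/(2·7.5498).
Point elasticity E = (dQ/dP_x)·(P_x/Q) = -1.2848 × 57/250.5332 ≈ -0.29.
|E| < 1, so demand is inelastic at this price.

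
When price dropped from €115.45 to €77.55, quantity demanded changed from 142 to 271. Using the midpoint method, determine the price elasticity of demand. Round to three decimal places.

-1.591

%Δq = (271 − 142)/[(142 + 271)/2] = 129/206.5 ≈ 0.6247.
%Δp = (77.55 − 115.45)/[(115.45 + 77.55)/2] = -37.9/96.5 ≈ -0.3927.
Arc elasticity E = %Δq/%Δp ≈ 0.6247/-0.3927 ≈ -1.591.
|E| > 1: demand is elastic over this range.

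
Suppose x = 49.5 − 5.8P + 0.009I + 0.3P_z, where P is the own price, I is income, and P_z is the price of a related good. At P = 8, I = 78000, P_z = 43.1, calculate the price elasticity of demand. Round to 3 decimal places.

-0.065

At the given point, x = 49.5 − 5.8(8) + 0.009(78000) + 0.3(43.1) = 49.5 − 46.4 + 702 + 12.93 = 718.03.
∂x/∂P = −5.8, so E_p = (−5.8)·(8/718.03) ≈ -0.065.
|E_p| < 1: demand is inelastic.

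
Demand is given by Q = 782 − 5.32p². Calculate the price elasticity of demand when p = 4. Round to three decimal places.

At p = 4, Q = 696.88.
dQ/dp = −2·5.32·p = −42.56.
Point elasticity E = (dQ/dp)·(p/Q) = -42.56 × 4/696.88 ≈ -0.244.
|E| < 1, so demand is inelastic at this price.

-0.244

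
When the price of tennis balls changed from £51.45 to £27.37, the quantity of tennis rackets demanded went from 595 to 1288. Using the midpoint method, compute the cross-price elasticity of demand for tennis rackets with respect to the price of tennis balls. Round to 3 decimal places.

%ΔQ_x = (1288 − 595)/[(595+1288)/2] = 693/941.5 ≈ 0.7361.
%ΔP_y = (27.37 − 51.45)/[(51.45+27.37)/2] ≈ -0.6110.
E_xy = 0.7361/-0.6110 ≈ -1.205.
E_xy < 0, so tennis rackets and tennis balls are complements.

-1.205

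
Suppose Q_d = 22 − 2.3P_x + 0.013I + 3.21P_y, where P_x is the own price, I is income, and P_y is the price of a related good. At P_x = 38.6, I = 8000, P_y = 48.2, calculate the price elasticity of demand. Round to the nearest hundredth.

Evaluating quantity at (P_x, I, P_y) gives Q_d = 22 − 2.3(38.6) + 0.013(8000) + 3.21(48.2) = 22 − 88.78 + 104 + 154.722 = 191.942.
∂Q_d/∂P_x = −2.3, so E_p = (−2.3)·(38.6/191.942) ≈ -0.46.
|E_p| < 1: demand is inelastic.

-0.46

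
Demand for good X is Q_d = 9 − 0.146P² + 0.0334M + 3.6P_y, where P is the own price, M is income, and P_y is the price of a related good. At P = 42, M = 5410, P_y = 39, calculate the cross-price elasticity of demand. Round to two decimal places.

Q_d = 9 − 0.146(42)² + 0.0334(5410) + 3.6(39) = 9 − 257.544 + 180.694 + 140.4 = 72.55.
∂Q_d/∂P_y = +3.6, so E_xy = 3.6·(39/72.55) ≈ 1.94.
E_xy > 0: the goods are substitutes.

1.94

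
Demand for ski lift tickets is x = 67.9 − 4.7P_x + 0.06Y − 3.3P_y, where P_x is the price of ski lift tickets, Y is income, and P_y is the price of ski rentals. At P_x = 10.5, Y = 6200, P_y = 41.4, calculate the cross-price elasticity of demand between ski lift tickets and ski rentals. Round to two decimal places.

Substituting, x = 67.9 − 4.7(10.5) + 0.06(6200) − 3.3(41.4) = 67.9 − 49.35 + 372 − 136.62 = 253.93.
∂x/∂P_y = −3.3, so E_xy = -3.3·(41.4/253.93) ≈ -0.54.
E_xy < 0: the goods are complements.

-0.54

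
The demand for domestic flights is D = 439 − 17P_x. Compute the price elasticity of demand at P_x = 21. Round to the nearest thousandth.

At P_x = 21, D = 82.
dD/dP_x = −17.
Point elasticity E = (dD/dP_x)·(P_x/D) = -17 × 21/82 ≈ -4.354.
|E| > 1, so demand is elastic at this price.

-4.354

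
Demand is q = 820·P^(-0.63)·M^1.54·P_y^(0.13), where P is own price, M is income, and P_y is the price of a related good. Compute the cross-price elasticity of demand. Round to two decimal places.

For a Cobb–Douglas (constant-elasticity) form q = A·P_y^α·…, the elasticity with respect to P_y equals the exponent α at every point.
Here the exponent on P_y is 0.13, so the cross-price elasticity of demand is 0.13.

0.13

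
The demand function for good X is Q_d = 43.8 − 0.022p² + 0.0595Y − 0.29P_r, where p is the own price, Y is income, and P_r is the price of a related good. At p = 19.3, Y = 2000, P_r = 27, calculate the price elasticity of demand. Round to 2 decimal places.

-0.11

First evaluate Q_d: 43.8 − 0.022(19.3)² + 0.0595(2000) − 0.29(27) = 43.8 − 8.1948 + 119 − 7.83 = 146.7752.
∂Q_d/∂p = −2·0.022·p = -0.8492, so E_p = -0.8492·(19.3/146.7752) ≈ -0.11.
|E_p| < 1: demand is inelastic.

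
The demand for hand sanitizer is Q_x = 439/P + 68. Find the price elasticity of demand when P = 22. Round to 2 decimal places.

-0.23

At P = 22, Q_x = 87.9545.
dQ_x/dP = −439/P² = −0.907.
Point elasticity E = (dQ_x/dP)·(P/Q_x) = -0.907 × 22/87.9545 ≈ -0.23.
|E| < 1, so demand is inelastic at this price.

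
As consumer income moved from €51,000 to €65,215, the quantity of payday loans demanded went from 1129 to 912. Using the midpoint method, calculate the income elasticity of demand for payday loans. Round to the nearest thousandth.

%ΔQ = (912 − 1129)/[(1129+912)/2] = -217/1020.5 ≈ -0.2126.
%ΔY = (65,215 − 51,000)/[(51,000+65,215)/2] = 14215/58107.5 ≈ 0.2446.
E_I = %ΔQ/%ΔY ≈ -0.869.
E_I < 0: inferior good.

-0.869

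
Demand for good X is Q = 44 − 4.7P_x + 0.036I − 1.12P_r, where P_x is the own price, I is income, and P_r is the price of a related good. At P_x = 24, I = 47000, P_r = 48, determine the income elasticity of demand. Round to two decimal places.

At the given point, Q = 44 − 4.7(24) + 0.036(47000) − 1.12(48) = 44 − 112.8 + 1692 − 53.76 = 1569.44.
∂Q/∂I = +0.036, so E_I = 0.036·(47000/1569.44) ≈ 1.08.
E_I > 1: normal good (luxury).

1.08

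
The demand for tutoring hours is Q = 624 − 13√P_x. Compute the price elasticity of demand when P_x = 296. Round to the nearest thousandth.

At P_x = 296, Q = 400.3395.
dQ/dP_x = −13/(2√P_x) = −13/(2·17.2047).
Point elasticity E = (dQ/dP_x)·(P_x/Q) = -0.3778 × 296/400.3395 ≈ -0.279.
|E| < 1, so demand is inelastic at this price.

-0.279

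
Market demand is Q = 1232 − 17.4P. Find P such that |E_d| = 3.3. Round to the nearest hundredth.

Set −bP/(a − bP) = −3.3 ⇒ bP = 3.3(a − bP) ⇒ bP(1+3.3) = 3.3·a.
P = 3.3·1232/(17.4·4.3) ≈ 54.34.

54.34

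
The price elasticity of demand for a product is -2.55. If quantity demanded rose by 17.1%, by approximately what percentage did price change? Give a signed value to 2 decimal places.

-6.71

%ΔQ ≈ E × %ΔP ⇒ %ΔP = %ΔQ / E = (17.1%)/(-2.55) ≈ -6.71%.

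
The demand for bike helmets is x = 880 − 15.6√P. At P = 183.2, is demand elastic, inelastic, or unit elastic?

At P = 183.2, x = 668.8518.
dx/dP = −15.6/(2√P) = −15.6/(2·13.5351).
Point elasticity E = (dx/dP)·(P/x) = -0.5763 × 183.2/668.8518 ≈ -0.158.
|E| ≈ 0.158 < 1, so demand is inelastic.

inelastic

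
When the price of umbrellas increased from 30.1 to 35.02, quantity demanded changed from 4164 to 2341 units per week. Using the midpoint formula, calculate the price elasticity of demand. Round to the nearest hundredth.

-3.71

%ΔQ = (2341 − 4164)/[(4164 + 2341)/2] = -1823/3252.5 ≈ -0.5605.
%Δp = (35.02 − 30.1)/[(30.1 + 35.02)/2] = 4.92/32.56 ≈ 0.1511.
Arc elasticity E = %ΔQ/%Δp ≈ -0.5605/0.1511 ≈ -3.71.
|E| > 1: demand is elastic over this range.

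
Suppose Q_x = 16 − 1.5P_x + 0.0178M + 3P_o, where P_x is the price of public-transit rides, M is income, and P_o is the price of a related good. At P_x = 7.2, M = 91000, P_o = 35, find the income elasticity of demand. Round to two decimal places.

Substituting, Q_x = 16 − 1.5(7.2) + 0.0178(91000) + 3(35) = 16 − 10.8 + 1619.8 + 105 = 1730.
∂Q_x/∂M = +0.0178, so E_I = 0.0178·(91000/1730) ≈ 0.94.
E_I ∈ (0,1): normal good (necessity).

0.94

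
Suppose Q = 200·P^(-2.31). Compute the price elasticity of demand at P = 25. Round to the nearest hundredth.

For a Cobb–Douglas (constant-elasticity) form Q = A·P^α·…, the elasticity with respect to P equals the exponent α at every point.
Here the exponent on P is -2.31, so the price elasticity of demand is -2.31.

-2.31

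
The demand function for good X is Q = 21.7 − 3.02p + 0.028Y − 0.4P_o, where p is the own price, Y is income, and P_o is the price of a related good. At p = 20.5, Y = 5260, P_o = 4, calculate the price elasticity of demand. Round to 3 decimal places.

-0.587

At the given point, Q = 21.7 − 3.02(20.5) + 0.028(5260) − 0.4(4) = 21.7 − 61.91 + 147.28 − 1.6 = 105.47.
∂Q/∂p = −3.02, so E_p = (−3.02)·(20.5/105.47) ≈ -0.587.
|E_p| < 1: demand is inelastic.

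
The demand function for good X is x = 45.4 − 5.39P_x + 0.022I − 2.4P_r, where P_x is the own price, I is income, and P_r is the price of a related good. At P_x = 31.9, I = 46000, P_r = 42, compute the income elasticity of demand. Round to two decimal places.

1.29

First evaluate x: 45.4 − 5.39(31.9) + 0.022(46000) − 2.4(42) = 45.4 − 171.941 + 1012 − 100.8 = 784.659.
∂x/∂I = +0.022, so E_I = 0.022·(46000/784.659) ≈ 1.29.
E_I > 1: normal good (luxury).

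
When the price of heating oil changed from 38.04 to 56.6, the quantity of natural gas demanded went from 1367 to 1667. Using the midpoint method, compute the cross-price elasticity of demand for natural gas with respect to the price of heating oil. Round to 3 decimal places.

%ΔQ_x = (1667 − 1367)/[(1367+1667)/2] = 300/1517 ≈ 0.1978.
%ΔP_y = (56.6 − 38.04)/[(38.04+56.6)/2] ≈ 0.3922.
E_xy = 0.1978/0.3922 ≈ 0.504.
E_xy > 0, so natural gas and heating oil are substitutes.

0.504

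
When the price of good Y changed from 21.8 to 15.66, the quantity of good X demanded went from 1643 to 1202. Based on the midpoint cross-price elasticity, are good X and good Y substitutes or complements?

%ΔQ_x = (1202 − 1643)/[(1643+1202)/2] = -441/1422.5 ≈ -0.3100.
%ΔP_y = (15.66 − 21.8)/[(21.8+15.66)/2] ≈ -0.3278.
E_xy = -0.3100/-0.3278 ≈ 0.946.
E_xy > 0, so the goods are substitutes.

substitutes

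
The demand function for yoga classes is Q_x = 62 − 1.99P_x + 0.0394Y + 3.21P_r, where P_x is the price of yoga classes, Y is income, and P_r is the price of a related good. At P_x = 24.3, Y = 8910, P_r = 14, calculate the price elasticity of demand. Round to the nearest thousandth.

First evaluate Q_x: 62 − 1.99(24.3) + 0.0394(8910) + 3.21(14) = 62 − 48.357 + 351.054 + 44.94 = 409.637.
∂Q_x/∂P_x = −1.99, so E_p = (−1.99)·(24.3/409.637) ≈ -0.118.
|E_p| < 1: demand is inelastic.

-0.118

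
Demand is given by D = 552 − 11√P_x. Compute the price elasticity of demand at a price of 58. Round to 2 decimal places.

-0.09

At P_x = 58, D = 468.2265.
dD/dP_x = −11/(2√P_x) = −11/(2·7.6158).
Point elasticity E = (dD/dP_x)·(P_x/D) = -0.7222 × 58/468.2265 ≈ -0.09.
|E| < 1, so demand is inelastic at this price.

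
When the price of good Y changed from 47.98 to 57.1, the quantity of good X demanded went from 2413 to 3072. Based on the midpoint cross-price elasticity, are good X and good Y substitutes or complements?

substitutes

%ΔQ_x = (3072 − 2413)/[(2413+3072)/2] = 659/2742.5 ≈ 0.2403.
%ΔP_y = (57.1 − 47.98)/[(47.98+57.1)/2] ≈ 0.1736.
E_xy = 0.2403/0.1736 ≈ 1.384.
E_xy > 0, so the goods are substitutes.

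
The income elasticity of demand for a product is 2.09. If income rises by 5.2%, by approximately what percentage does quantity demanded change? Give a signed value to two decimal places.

%ΔQ ≈ E × %ΔI = (2.09) × (5.2%) ≈ 10.87%.

10.87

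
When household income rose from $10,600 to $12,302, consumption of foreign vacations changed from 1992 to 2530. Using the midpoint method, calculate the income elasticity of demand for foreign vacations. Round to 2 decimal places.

1.60

%ΔQ = (2530 − 1992)/[(1992+2530)/2] = 538/2261 ≈ 0.2379.
%ΔI = (12,302 − 10,600)/[(10,600+12,302)/2] = 1702/11451 ≈ 0.1486.
E_I = %ΔQ/%ΔI ≈ 1.60.
E_I > 1: normal good (luxury).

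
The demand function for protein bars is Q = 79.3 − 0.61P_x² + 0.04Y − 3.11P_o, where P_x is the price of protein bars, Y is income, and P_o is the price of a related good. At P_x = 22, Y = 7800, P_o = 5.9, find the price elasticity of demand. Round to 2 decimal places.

-7.60

Substituting, Q = 79.3 − 0.61(22)² + 0.04(7800) − 3.11(5.9) = 79.3 − 295.24 + 312 − 18.349 = 77.711.
∂Q/∂P_x = −2·0.61·P_x = -26.84, so E_p = -26.84·(22/77.711) ≈ -7.60.
|E_p| > 1: demand is elastic.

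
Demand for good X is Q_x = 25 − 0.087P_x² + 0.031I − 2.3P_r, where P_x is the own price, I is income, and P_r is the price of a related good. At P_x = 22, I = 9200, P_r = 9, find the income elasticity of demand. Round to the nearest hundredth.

1.15

Q_x = 25 − 0.087(22)² + 0.031(9200) − 2.3(9) = 25 − 42.108 + 285.2 − 20.7 = 247.392.
∂Q_x/∂I = +0.031, so E_I = 0.031·(9200/247.392) ≈ 1.15.
E_I > 1: normal good (luxury).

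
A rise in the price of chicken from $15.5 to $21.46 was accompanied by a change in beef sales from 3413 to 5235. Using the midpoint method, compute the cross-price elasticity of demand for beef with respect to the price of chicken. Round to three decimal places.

1.307

%ΔQ_x = (5235 − 3413)/[(3413+5235)/2] = 1822/4324 ≈ 0.4214.
%ΔP_y = (21.46 − 15.5)/[(15.5+21.46)/2] ≈ 0.3225.
E_xy = 0.4214/0.3225 ≈ 1.307.
E_xy > 0, so beef and chicken are substitutes.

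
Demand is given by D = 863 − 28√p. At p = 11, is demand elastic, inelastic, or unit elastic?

At p = 11, D = 770.1345.
dD/dp = −28/(2√p) = −28/(2·3.3166).
Point elasticity E = (dD/dp)·(p/D) = -4.2212 × 11/770.1345 ≈ -0.060.
|E| ≈ 0.060 < 1, so demand is inelastic.

inelastic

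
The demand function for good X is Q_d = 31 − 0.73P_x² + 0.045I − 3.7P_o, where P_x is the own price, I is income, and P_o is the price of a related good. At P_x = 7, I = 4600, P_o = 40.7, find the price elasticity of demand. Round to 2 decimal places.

-1.39

First evaluate Q_d: 31 − 0.73(7)² + 0.045(4600) − 3.7(40.7) = 31 − 35.77 + 207 − 150.59 = 51.64.
∂Q_d/∂P_x = −2·0.73·P_x = -10.22, so E_p = -10.22·(7/51.64) ≈ -1.39.
|E_p| > 1: demand is elastic.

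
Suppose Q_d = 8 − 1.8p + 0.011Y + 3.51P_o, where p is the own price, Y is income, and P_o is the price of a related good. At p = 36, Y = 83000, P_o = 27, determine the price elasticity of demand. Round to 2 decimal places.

Substituting, Q_d = 8 − 1.8(36) + 0.011(83000) + 3.51(27) = 8 − 64.8 + 913 + 94.77 = 950.97.
∂Q_d/∂p = −1.8, so E_p = (−1.8)·(36/950.97) ≈ -0.07.
|E_p| < 1: demand is inelastic.

-0.07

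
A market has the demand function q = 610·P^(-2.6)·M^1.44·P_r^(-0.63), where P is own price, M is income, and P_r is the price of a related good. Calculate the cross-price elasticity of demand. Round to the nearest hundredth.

For a Cobb–Douglas (constant-elasticity) form q = A·P_r^α·…, the elasticity with respect to P_r equals the exponent α at every point.
Here the exponent on P_r is -0.63, so the cross-price elasticity of demand is -0.63.

-0.63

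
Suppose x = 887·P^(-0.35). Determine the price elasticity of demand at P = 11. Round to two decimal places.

For a Cobb–Douglas (constant-elasticity) form x = A·P^α·…, the elasticity with respect to P equals the exponent α at every point.
Here the exponent on P is -0.35, so the price elasticity of demand is -0.35.

-0.35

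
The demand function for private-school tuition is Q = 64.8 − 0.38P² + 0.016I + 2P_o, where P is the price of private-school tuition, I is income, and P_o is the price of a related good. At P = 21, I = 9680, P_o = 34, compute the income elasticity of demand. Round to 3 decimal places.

First evaluate Q: 64.8 − 0.38(21)² + 0.016(9680) + 2(34) = 64.8 − 167.58 + 154.88 + 68 = 120.1.
∂Q/∂I = +0.016, so E_I = 0.016·(9680/120.1) ≈ 1.290.
E_I > 1: normal good (luxury).

1.290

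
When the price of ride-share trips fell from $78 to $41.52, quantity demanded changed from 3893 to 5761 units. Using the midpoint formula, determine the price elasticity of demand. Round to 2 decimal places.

%Δq = (5761 − 3893)/[(3893 + 5761)/2] = 1868/4827 ≈ 0.3870.
%ΔP = (41.52 − 78)/[(78 + 41.52)/2] = -36.48/59.76 ≈ -0.6104.
Arc elasticity E = %Δq/%ΔP ≈ 0.3870/-0.6104 ≈ -0.63.
|E| < 1: demand is inelastic over this range.

-0.63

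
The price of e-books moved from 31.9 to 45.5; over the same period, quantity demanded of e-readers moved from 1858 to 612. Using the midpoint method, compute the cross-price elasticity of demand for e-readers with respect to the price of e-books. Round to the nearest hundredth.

%ΔQ_x = (612 − 1858)/[(1858+612)/2] = -1246/1235 ≈ -1.0089.
%ΔP_y = (45.5 − 31.9)/[(31.9+45.5)/2] ≈ 0.3514.
E_xy = -1.0089/0.3514 ≈ -2.87.
E_xy < 0, so e-readers and e-books are complements.

-2.87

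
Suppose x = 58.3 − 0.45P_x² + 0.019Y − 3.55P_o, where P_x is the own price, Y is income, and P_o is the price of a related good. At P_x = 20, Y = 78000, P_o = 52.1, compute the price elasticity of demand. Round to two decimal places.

-0.31

At the given point, x = 58.3 − 0.45(20)² + 0.019(78000) − 3.55(52.1) = 58.3 − 180 + 1482 − 184.955 = 1175.345.
∂x/∂P_x = −2·0.45·P_x = -18, so E_p = -18·(20/1175.345) ≈ -0.31.
|E_p| < 1: demand is inelastic.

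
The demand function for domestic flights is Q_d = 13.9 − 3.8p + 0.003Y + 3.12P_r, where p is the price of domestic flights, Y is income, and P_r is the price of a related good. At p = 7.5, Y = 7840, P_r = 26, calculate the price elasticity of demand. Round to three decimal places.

-0.317

Q_d = 13.9 − 3.8(7.5) + 0.003(7840) + 3.12(26) = 13.9 − 28.5 + 23.52 + 81.12 = 90.04.
∂Q_d/∂p = −3.8, so E_p = (−3.8)·(7.5/90.04) ≈ -0.317.
|E_p| < 1: demand is inelastic.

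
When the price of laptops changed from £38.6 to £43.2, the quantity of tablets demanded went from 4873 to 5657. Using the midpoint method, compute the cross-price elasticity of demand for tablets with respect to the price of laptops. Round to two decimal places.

%ΔQ_x = (5657 − 4873)/[(4873+5657)/2] = 784/5265 ≈ 0.1489.
%ΔP_y = (43.2 − 38.6)/[(38.6+43.2)/2] ≈ 0.1125.
E_xy = 0.1489/0.1125 ≈ 1.32.
E_xy > 0, so tablets and laptops are substitutes.

1.32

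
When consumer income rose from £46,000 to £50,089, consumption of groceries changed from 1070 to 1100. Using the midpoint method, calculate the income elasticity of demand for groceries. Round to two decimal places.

0.32

%ΔQ = (1100 − 1070)/[(1070+1100)/2] = 30/1085 ≈ 0.0276.
%ΔI = (50,089 − 46,000)/[(46,000+50,089)/2] = 4089/48044.5 ≈ 0.0851.
E_I = %ΔQ/%ΔI ≈ 0.32.
E_I ∈ (0,1): normal good (necessity).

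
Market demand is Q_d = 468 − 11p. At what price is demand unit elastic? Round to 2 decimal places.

For linear demand Q_d = a − bp, E = −bp/(a − bp). |E| = 1 ⇒ bp = a − bp ⇒ p = a/(2b).
p = 468/(2·11) ≈ 21.27.

21.27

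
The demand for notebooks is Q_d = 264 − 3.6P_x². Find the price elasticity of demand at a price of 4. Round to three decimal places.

-0.558

At P_x = 4, Q_d = 206.4.
dQ_d/dP_x = −2·3.6·P_x = −28.8.
Point elasticity E = (dQ_d/dP_x)·(P_x/Q_d) = -28.8 × 4/206.4 ≈ -0.558.
|E| < 1, so demand is inelastic at this price.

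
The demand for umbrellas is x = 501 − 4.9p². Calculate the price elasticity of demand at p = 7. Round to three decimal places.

-1.841

At p = 7, x = 260.9.
dx/dp = −2·4.9·p = −68.6.
Point elasticity E = (dx/dp)·(p/x) = -68.6 × 7/260.9 ≈ -1.841.
|E| > 1, so demand is elastic at this price.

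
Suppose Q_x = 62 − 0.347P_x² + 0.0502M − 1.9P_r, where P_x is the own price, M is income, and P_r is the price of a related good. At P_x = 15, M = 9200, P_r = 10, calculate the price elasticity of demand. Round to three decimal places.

Q_x = 62 − 0.347(15)² + 0.0502(9200) − 1.9(10) = 62 − 78.075 + 461.84 − 19 = 426.765.
∂Q_x/∂P_x = −2·0.347·P_x = -10.41, so E_p = -10.41·(15/426.765) ≈ -0.366.
|E_p| < 1: demand is inelastic.

-0.366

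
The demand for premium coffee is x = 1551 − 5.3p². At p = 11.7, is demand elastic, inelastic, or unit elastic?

At p = 11.7, x = 825.483.
dx/dp = −2·5.3·p = −124.02.
Point elasticity E = (dx/dp)·(p/x) = -124.02 × 11.7/825.483 ≈ -1.758.
|E| ≈ 1.758 > 1, so demand is elastic.

elastic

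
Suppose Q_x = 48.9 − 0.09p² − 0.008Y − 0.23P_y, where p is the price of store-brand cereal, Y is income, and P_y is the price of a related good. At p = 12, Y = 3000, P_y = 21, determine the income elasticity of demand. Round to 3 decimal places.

Evaluating quantity at (p, Y, P_y) gives Q_x = 48.9 − 0.09(12)² − 0.008(3000) − 0.23(21) = 48.9 − 12.96 − 24 − 4.83 = 7.11.
∂Q_x/∂Y = −0.008, so E_I = -0.008·(3000/7.11) ≈ -3.376.
E_I < 0: inferior good.

-3.376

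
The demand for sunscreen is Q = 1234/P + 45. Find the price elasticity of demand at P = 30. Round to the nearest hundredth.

At P = 30, Q = 86.1333.
dQ/dP = −1234/P² = −1.3711.
Point elasticity E = (dQ/dP)·(P/Q) = -1.3711 × 30/86.1333 ≈ -0.48.
|E| < 1, so demand is inelastic at this price.

-0.48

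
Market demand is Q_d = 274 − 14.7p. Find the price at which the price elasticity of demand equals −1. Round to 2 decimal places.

For linear demand Q_d = a − bp, E = −bp/(a − bp). |E| = 1 ⇒ bp = a − bp ⇒ p = a/(2b).
p = 274/(2·14.7) ≈ 9.32.

9.32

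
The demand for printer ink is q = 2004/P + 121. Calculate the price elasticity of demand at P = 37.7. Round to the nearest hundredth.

At P = 37.7, q = 174.1565.
dq/dP = −2004/P² = −1.41.
Point elasticity E = (dq/dP)·(P/q) = -1.41 × 37.7/174.1565 ≈ -0.31.
|E| < 1, so demand is inelastic at this price.

-0.31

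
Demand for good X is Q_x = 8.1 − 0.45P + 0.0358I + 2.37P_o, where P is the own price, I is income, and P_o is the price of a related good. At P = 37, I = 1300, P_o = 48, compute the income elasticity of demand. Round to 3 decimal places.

Evaluating quantity at (P, I, P_o) gives Q_x = 8.1 − 0.45(37) + 0.0358(1300) + 2.37(48) = 8.1 − 16.65 + 46.54 + 113.76 = 151.75.
∂Q_x/∂I = +0.0358, so E_I = 0.0358·(1300/151.75) ≈ 0.307.
E_I ∈ (0,1): normal good (necessity).

0.307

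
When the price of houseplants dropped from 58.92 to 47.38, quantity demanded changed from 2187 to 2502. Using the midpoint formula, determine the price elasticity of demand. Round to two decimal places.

%Δq = (2502 − 2187)/[(2187 + 2502)/2] = 315/2344.5 ≈ 0.1344.
%Δp = (47.38 − 58.92)/[(58.92 + 47.38)/2] = -11.54/53.15 ≈ -0.2171.
Arc elasticity E = %Δq/%Δp ≈ 0.1344/-0.2171 ≈ -0.62.
|E| < 1: demand is inelastic over this range.

-0.62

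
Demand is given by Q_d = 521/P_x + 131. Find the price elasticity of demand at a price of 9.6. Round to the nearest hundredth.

At P_x = 9.6, Q_d = 185.2708.
dQ_d/dP_x = −521/P_x² = −5.6532.
Point elasticity E = (dQ_d/dP_x)·(P_x/Q_d) = -5.6532 × 9.6/185.2708 ≈ -0.29.
|E| < 1, so demand is inelastic at this price.

-0.29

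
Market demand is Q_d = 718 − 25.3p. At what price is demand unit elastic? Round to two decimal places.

14.19

For linear demand Q_d = a − bp, E = −bp/(a − bp). |E| = 1 ⇒ bp = a − bp ⇒ p = a/(2b).
p = 718/(2·25.3) ≈ 14.19.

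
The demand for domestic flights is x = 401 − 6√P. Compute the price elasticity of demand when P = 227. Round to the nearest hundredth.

At P = 227, x = 310.6009.
dx/dP = −6/(2√P) = −6/(2·15.0665).
Point elasticity E = (dx/dP)·(P/x) = -0.1991 × 227/310.6009 ≈ -0.15.
|E| < 1, so demand is inelastic at this price.

-0.15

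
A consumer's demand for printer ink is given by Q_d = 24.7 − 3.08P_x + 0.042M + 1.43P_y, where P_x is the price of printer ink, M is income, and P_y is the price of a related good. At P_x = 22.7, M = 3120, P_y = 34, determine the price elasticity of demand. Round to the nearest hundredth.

Evaluating quantity at (P_x, M, P_y) gives Q_d = 24.7 − 3.08(22.7) + 0.042(3120) + 1.43(34) = 24.7 − 69.916 + 131.04 + 48.62 = 134.444.
∂Q_d/∂P_x = −3.08, so E_p = (−3.08)·(22.7/134.444) ≈ -0.52.
|E_p| < 1: demand is inelastic.

-0.52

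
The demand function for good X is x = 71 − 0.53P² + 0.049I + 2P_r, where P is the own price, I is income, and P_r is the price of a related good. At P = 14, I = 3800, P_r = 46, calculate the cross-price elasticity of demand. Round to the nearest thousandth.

0.375

Evaluating quantity at (P, I, P_r) gives x = 71 − 0.53(14)² + 0.049(3800) + 2(46) = 71 − 103.88 + 186.2 + 92 = 245.32.
∂x/∂P_r = +2, so E_xy = 2·(46/245.32) ≈ 0.375.
E_xy > 0: the goods are substitutes.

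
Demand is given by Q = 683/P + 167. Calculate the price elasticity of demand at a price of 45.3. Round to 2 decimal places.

-0.08

At P = 45.3, Q = 182.0773.
dQ/dP = −683/P² = −0.3328.
Point elasticity E = (dQ/dP)·(P/Q) = -0.3328 × 45.3/182.0773 ≈ -0.08.
|E| < 1, so demand is inelastic at this price.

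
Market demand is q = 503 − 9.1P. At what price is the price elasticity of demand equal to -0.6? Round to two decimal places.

20.73

Set −bP/(a − bP) = −0.6 ⇒ bP = 0.6(a − bP) ⇒ bP(1+0.6) = 0.6·a.
P = 0.6·503/(9.1·1.6) ≈ 20.73.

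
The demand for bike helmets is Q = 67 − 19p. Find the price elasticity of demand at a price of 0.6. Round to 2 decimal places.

-0.21

At p = 0.6, Q = 55.6.
dQ/dp = −19.
Point elasticity E = (dQ/dp)·(p/Q) = -19 × 0.6/55.6 ≈ -0.21.
|E| < 1, so demand is inelastic at this price.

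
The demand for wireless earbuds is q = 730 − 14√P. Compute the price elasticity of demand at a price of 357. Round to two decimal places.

At P = 357, q = 465.4778.
dq/dP = −14/(2√P) = −14/(2·18.8944).
Point elasticity E = (dq/dP)·(P/q) = -0.3705 × 357/465.4778 ≈ -0.28.
|E| < 1, so demand is inelastic at this price.

-0.28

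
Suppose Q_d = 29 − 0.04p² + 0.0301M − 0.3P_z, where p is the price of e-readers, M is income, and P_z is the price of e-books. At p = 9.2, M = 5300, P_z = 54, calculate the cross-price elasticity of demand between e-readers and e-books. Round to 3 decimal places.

-0.096

At the given point, Q_d = 29 − 0.04(9.2)² + 0.0301(5300) − 0.3(54) = 29 − 3.3856 + 159.53 − 16.2 = 168.9444.
∂Q_d/∂P_z = −0.3, so E_xy = -0.3·(54/168.9444) ≈ -0.096.
E_xy < 0: the goods are complements.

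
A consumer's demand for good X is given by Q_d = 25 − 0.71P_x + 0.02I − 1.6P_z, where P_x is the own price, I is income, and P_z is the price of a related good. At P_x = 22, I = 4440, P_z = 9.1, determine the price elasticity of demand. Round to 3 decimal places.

-0.187

First evaluate Q_d: 25 − 0.71(22) + 0.02(4440) − 1.6(9.1) = 25 − 15.62 + 88.8 − 14.56 = 83.62.
∂Q_d/∂P_x = −0.71, so E_p = (−0.71)·(22/83.62) ≈ -0.187.
|E_p| < 1: demand is inelastic.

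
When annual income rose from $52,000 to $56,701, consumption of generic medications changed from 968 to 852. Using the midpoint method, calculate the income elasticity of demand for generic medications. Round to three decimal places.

%ΔQ = (852 − 968)/[(968+852)/2] = -116/910 ≈ -0.1275.
%ΔI = (56,701 − 52,000)/[(52,000+56,701)/2] = 4701/54350.5 ≈ 0.0865.
E_I = %ΔQ/%ΔI ≈ -1.474.
E_I < 0: inferior good.

-1.474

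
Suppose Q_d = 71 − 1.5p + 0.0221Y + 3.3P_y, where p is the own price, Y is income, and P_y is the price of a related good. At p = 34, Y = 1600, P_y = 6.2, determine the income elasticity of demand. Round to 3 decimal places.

At the given point, Q_d = 71 − 1.5(34) + 0.0221(1600) + 3.3(6.2) = 71 − 51 + 35.36 + 20.46 = 75.82.
∂Q_d/∂Y = +0.0221, so E_I = 0.0221·(1600/75.82) ≈ 0.466.
E_I ∈ (0,1): normal good (necessity).

0.466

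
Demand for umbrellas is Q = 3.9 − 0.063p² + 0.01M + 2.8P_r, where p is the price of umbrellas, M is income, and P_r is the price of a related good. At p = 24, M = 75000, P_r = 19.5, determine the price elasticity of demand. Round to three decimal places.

-0.094

Substituting, Q = 3.9 − 0.063(24)² + 0.01(75000) + 2.8(19.5) = 3.9 − 36.288 + 750 + 54.6 = 772.212.
∂Q/∂p = −2·0.063·p = -3.024, so E_p = -3.024·(24/772.212) ≈ -0.094.
|E_p| < 1: demand is inelastic.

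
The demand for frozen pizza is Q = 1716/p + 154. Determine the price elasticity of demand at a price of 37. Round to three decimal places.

At p = 37, Q = 200.3784.
dQ/dp = −1716/p² = −1.2535.
Point elasticity E = (dQ/dp)·(p/Q) = -1.2535 × 37/200.3784 ≈ -0.231.
|E| < 1, so demand is inelastic at this price.

-0.231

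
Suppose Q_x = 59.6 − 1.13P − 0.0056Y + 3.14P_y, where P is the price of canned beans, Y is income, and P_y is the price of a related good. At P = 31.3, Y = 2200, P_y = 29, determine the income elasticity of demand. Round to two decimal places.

-0.12

First evaluate Q_x: 59.6 − 1.13(31.3) − 0.0056(2200) + 3.14(29) = 59.6 − 35.369 − 12.32 + 91.06 = 102.971.
∂Q_x/∂Y = −0.0056, so E_I = -0.0056·(2200/102.971) ≈ -0.12.
E_I < 0: inferior good.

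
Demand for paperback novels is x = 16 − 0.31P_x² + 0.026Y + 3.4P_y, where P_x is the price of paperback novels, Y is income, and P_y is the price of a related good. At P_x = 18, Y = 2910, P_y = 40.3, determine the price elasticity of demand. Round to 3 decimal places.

At the given point, x = 16 − 0.31(18)² + 0.026(2910) + 3.4(40.3) = 16 − 100.44 + 75.66 + 137.02 = 128.24.
∂x/∂P_x = −2·0.31·P_x = -11.16, so E_p = -11.16·(18/128.24) ≈ -1.566.
|E_p| > 1: demand is elastic.

-1.566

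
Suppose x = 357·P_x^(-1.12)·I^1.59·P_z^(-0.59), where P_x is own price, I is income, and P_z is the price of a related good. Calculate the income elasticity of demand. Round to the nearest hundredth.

For a Cobb–Douglas (constant-elasticity) form x = A·I^α·…, the elasticity with respect to I equals the exponent α at every point.
Here the exponent on I is 1.59, so the income elasticity of demand is 1.59.

1.59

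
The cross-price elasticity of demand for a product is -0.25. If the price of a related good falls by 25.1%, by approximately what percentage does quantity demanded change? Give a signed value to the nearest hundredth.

6.28

%ΔQ ≈ E × %ΔP_y = (-0.25) × (-25.1%) ≈ 6.28%.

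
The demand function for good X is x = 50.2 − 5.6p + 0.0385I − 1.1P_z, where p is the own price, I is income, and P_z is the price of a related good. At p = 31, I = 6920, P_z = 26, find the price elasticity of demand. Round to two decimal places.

-1.52

Substituting, x = 50.2 − 5.6(31) + 0.0385(6920) − 1.1(26) = 50.2 − 173.6 + 266.42 − 28.6 = 114.42.
∂x/∂p = −5.6, so E_p = (−5.6)·(31/114.42) ≈ -1.52.
|E_p| > 1: demand is elastic.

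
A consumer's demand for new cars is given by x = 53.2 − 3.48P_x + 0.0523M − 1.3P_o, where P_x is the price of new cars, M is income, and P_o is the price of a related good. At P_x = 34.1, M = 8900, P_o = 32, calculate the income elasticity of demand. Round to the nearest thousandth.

At the given point, x = 53.2 − 3.48(34.1) + 0.0523(8900) − 1.3(32) = 53.2 − 118.668 + 465.47 − 41.6 = 358.402.
∂x/∂M = +0.0523, so E_I = 0.0523·(8900/358.402) ≈ 1.299.
E_I > 1: normal good (luxury).

1.299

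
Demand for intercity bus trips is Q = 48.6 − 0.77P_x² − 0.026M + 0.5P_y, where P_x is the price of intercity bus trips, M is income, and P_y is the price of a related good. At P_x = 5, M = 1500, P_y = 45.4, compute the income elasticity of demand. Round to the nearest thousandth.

-2.989

First evaluate Q: 48.6 − 0.77(5)² − 0.026(1500) + 0.5(45.4) = 48.6 − 19.25 − 39 + 22.7 = 13.05.
∂Q/∂M = −0.026, so E_I = -0.026·(1500/13.05) ≈ -2.989.
E_I < 0: inferior good.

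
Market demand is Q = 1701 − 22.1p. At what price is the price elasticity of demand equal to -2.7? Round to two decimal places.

Set −bp/(a − bp) = −2.7 ⇒ bp = 2.7(a − bp) ⇒ bp(1+2.7) = 2.7·a.
p = 2.7·1701/(22.1·3.7) ≈ 56.17.

56.17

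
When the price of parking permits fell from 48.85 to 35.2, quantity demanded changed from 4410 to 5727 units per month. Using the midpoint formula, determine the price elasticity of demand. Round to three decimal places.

-0.800

%Δq = (5727 − 4410)/[(4410 + 5727)/2] = 1317/5068.5 ≈ 0.2598.
%Δp = (35.2 − 48.85)/[(48.85 + 35.2)/2] = -13.65/42.025 ≈ -0.3248.
Arc elasticity E = %Δq/%Δp ≈ 0.2598/-0.3248 ≈ -0.800.
|E| < 1: demand is inelastic over this range.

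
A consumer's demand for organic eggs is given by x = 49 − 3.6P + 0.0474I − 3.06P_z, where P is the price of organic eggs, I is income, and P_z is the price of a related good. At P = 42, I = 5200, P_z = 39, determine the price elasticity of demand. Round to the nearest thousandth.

x = 49 − 3.6(42) + 0.0474(5200) − 3.06(39) = 49 − 151.2 + 246.48 − 119.34 = 24.94.
∂x/∂P = −3.6, so E_p = (−3.6)·(42/24.94) ≈ -6.063.
|E_p| > 1: demand is elastic.

-6.063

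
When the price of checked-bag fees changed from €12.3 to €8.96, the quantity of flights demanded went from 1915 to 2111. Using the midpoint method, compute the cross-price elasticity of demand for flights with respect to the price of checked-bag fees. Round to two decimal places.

%ΔQ_x = (2111 − 1915)/[(1915+2111)/2] = 196/2013 ≈ 0.0974.
%ΔP_y = (8.96 − 12.3)/[(12.3+8.96)/2] ≈ -0.3142.
E_xy = 0.0974/-0.3142 ≈ -0.31.
E_xy < 0, so flights and checked-bag fees are complements.

-0.31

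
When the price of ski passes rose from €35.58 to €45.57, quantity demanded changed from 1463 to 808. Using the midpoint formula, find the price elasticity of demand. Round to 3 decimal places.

%ΔQ = (808 − 1463)/[(1463 + 808)/2] = -655/1135.5 ≈ -0.5768.
%ΔP = (45.57 − 35.58)/[(35.58 + 45.57)/2] = 9.99/40.575 ≈ 0.2462.
Arc elasticity E = %ΔQ/%ΔP ≈ -0.5768/0.2462 ≈ -2.343.
|E| > 1: demand is elastic over this range.

-2.343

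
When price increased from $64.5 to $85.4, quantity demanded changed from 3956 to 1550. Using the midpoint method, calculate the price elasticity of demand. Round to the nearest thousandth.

%Δq = (1550 − 3956)/[(3956 + 1550)/2] = -2406/2753 ≈ -0.8740.
%ΔP = (85.4 − 64.5)/[(64.5 + 85.4)/2] = 20.9/74.95 ≈ 0.2789.
Arc elasticity E = %Δq/%ΔP ≈ -0.8740/0.2789 ≈ -3.134.
|E| > 1: demand is elastic over this range.

-3.134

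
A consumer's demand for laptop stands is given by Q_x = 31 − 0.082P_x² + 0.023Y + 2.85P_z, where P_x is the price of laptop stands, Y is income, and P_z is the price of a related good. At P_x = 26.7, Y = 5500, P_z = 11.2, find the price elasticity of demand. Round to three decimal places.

First evaluate Q_x: 31 − 0.082(26.7)² + 0.023(5500) + 2.85(11.2) = 31 − 58.457 + 126.5 + 31.92 = 130.963.
∂Q_x/∂P_x = −2·0.082·P_x = -4.3788, so E_p = -4.3788·(26.7/130.963) ≈ -0.893.
|E_p| < 1: demand is inelastic.

-0.893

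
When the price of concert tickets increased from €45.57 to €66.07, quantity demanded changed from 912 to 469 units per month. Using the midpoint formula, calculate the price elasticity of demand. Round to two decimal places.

-1.75

%Δq = (469 − 912)/[(912 + 469)/2] = -443/690.5 ≈ -0.6416.
%ΔP = (66.07 − 45.57)/[(45.57 + 66.07)/2] = 20.5/55.82 ≈ 0.3673.
Arc elasticity E = %Δq/%ΔP ≈ -0.6416/0.3673 ≈ -1.75.
|E| > 1: demand is elastic over this range.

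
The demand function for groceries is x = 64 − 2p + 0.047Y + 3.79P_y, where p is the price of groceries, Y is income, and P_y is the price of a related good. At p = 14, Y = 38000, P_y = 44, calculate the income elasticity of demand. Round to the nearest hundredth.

x = 64 − 2(14) + 0.047(38000) + 3.79(44) = 64 − 28 + 1786 + 166.76 = 1988.76.
∂x/∂Y = +0.047, so E_I = 0.047·(38000/1988.76) ≈ 0.90.
E_I ∈ (0,1): normal good (necessity).

0.90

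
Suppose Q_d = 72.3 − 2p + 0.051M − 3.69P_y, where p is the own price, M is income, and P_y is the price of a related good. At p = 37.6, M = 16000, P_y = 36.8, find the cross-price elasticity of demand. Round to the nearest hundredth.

Evaluating quantity at (p, M, P_y) gives Q_d = 72.3 − 2(37.6) + 0.051(16000) − 3.69(36.8) = 72.3 − 75.2 + 816 − 135.792 = 677.308.
∂Q_d/∂P_y = −3.69, so E_xy = -3.69·(36.8/677.308) ≈ -0.20.
E_xy < 0: the goods are complements.

-0.20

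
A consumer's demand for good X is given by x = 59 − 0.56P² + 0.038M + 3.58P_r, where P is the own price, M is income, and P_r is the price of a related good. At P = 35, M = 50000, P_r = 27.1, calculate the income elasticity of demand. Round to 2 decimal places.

First evaluate x: 59 − 0.56(35)² + 0.038(50000) + 3.58(27.1) = 59 − 686 + 1900 + 97.018 = 1370.018.
∂x/∂M = +0.038, so E_I = 0.038·(50000/1370.018) ≈ 1.39.
E_I > 1: normal good (luxury).

1.39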